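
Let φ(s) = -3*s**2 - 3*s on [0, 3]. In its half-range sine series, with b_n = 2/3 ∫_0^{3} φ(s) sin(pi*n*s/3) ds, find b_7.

72*(3 - 49*pi**2)/(343*pi**3)

b_7 = 2/3 ∫_0^{3} (-3*s**2 - 3*s) sin(7*pi*s/3) ds.
Integrating by parts twice (tabular method), an antiderivative of (-3*s**2 - 3*s) sin(7*pi*s/3) is 9*s**2*cos(7*pi*s/3)/(7*pi) - 54*s*sin(7*pi*s/3)/(49*pi**2) + 9*s*cos(7*pi*s/3)/(7*pi) - 27*sin(7*pi*s/3)/(49*pi**2) - 162*cos(7*pi*s/3)/(343*pi**3); evaluating from 0 to 3: ∫_{0}^{3} (-3*s**2 - 3*s) sin(7*pi*s/3) ds = (54*(3 - 98*pi**2)/(343*pi**3)) - (-162/(343*pi**3)) = 108*(3 - 49*pi**2)/(343*pi**3).
Hence b_7 = (2/3)·(108*(3 - 49*pi**2)/(343*pi**3)) = 72*(3 - 49*pi**2)/(343*pi**3).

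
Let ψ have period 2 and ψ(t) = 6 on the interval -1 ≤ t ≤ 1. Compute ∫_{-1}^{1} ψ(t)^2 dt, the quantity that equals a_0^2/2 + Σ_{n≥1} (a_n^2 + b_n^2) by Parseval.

72

∫_{-1}^{1} ψ(t)^2 dt = 72.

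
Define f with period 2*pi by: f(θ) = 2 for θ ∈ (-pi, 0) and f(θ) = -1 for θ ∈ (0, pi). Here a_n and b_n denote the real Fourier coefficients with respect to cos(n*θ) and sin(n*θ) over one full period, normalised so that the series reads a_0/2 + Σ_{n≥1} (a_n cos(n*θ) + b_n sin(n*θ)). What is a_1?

a_1 = 1/pi ∫_{-pi}^{pi} f(θ) cos(θ) dθ.
Split the integral at the breakpoints.
Directly, an antiderivative of (2) cos(θ) is 2*sin(θ); evaluating from -pi to 0: ∫_{-pi}^{0} (2) cos(θ) dθ = (0) - (0) = 0.
Directly, an antiderivative of (-1) cos(θ) is -sin(θ); evaluating from 0 to pi: ∫_{0}^{pi} (-1) cos(θ) dθ = (0) - (0) = 0.
Summing the pieces and multiplying by (1/pi) gives a_1 = 0.

0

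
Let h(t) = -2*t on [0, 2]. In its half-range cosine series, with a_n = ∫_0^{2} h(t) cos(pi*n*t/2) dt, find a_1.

a_1 = ∫_0^{2} (-2*t) cos(pi*t/2) dt.
Integrating by parts (boundary term plus one more integral), an antiderivative of (-2*t) cos(pi*t/2) is -4*t*sin(pi*t/2)/pi - 8*cos(pi*t/2)/pi**2; evaluating from 0 to 2: ∫_{0}^{2} (-2*t) cos(pi*t/2) dt = (8/pi**2) - (-8/pi**2) = 16/pi**2.
Hence a_1 = 16/pi**2.

16/pi**2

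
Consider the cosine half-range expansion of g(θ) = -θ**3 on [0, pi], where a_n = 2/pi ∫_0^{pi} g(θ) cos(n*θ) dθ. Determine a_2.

-3*pi/2

a_2 = 2/pi ∫_0^{pi} (-θ**3) cos(2*θ) dθ.
Integrating by parts three times (tabular method), an antiderivative of (-θ**3) cos(2*θ) is -θ**3*sin(2*θ)/2 - 3*θ**2*cos(2*θ)/4 + 3*θ*sin(2*θ)/4 + 3*cos(2*θ)/8; evaluating from 0 to pi: ∫_{0}^{pi} (-θ**3) cos(2*θ) dθ = (3/8 - 3*pi**2/4) - (3/8) = -3*pi**2/4.
Hence a_2 = (2/pi)·(-3*pi**2/4) = -3*pi/2.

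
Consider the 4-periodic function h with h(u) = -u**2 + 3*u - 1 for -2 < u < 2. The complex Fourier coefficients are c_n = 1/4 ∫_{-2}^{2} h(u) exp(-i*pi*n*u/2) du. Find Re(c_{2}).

-2/pi**2

Since h is real-valued, Re(c_{2}) = 1/4 ∫_{-2}^{2} h(u) cos(pi*u) du = a_{2}/2.
Integrating by parts twice (tabular method), an antiderivative of (-u**2 + 3*u - 1) cos(pi*u) is -u**2*sin(pi*u)/pi + 3*u*sin(pi*u)/pi - 2*u*cos(pi*u)/pi**2 - sin(pi*u)/pi + 2*sin(pi*u)/pi**3 + 3*cos(pi*u)/pi**2; evaluating from -2 to 2: ∫_{-2}^{2} (-u**2 + 3*u - 1) cos(pi*u) du = (-1/pi**2) - (7/pi**2) = -8/pi**2.
Hence Re(c_{2}) = (1/4)·(-8/pi**2) = -2/pi**2.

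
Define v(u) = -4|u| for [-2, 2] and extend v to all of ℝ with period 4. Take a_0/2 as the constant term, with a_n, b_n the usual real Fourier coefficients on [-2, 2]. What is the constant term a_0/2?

a_0 = 1/2 ∫_{-2}^{2} v(u) du = 1/2 · (-16) = -8.
So the constant term a_0/2 = -4.

-4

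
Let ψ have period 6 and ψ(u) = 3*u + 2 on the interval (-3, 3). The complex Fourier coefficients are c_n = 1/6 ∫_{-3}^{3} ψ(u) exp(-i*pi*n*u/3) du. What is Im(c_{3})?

-3/pi

Since ψ is real-valued, Im(c_{3}) = -1/6 ∫_{-3}^{3} ψ(u) sin(pi*u) du = -b_{3}/2.
Integrating by parts (boundary term plus one more integral), an antiderivative of (3*u + 2) sin(pi*u) is -3*u*cos(pi*u)/pi + 3*sin(pi*u)/pi**2 - 2*cos(pi*u)/pi; evaluating from -3 to 3: ∫_{-3}^{3} (3*u + 2) sin(pi*u) du = (11/pi) - (-7/pi) = 18/pi.
Hence Im(c_{3}) = (-1/6)·(18/pi) = -3/pi.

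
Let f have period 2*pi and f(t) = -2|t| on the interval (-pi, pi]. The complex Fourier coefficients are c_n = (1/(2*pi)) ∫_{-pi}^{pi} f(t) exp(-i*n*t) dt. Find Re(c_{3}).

4/(9*pi)

Since f is real-valued, Re(c_{3}) = (1/(2*pi)) ∫_{-pi}^{pi} f(t) cos(3*t) dt = a_{3}/2.
f is even and cos(3*t) is even, so the integrand is even: ∫_{-pi}^{pi} f(t) cos(3*t) dt = 2∫_0^{pi} f(t) cos(3*t) dt.
Integrating by parts (boundary term plus one more integral), an antiderivative of (-2*t) cos(3*t) is -2*t*sin(3*t)/3 - 2*cos(3*t)/9; evaluating from 0 to pi: ∫_{0}^{pi} (-2*t) cos(3*t) dt = (2/9) - (-2/9) = 4/9.
So ∫_{-pi}^{pi} f(t) cos(3*t) dt = 8/9.
Hence Re(c_{3}) = (1/(2*pi))·(8/9) = 4/(9*pi).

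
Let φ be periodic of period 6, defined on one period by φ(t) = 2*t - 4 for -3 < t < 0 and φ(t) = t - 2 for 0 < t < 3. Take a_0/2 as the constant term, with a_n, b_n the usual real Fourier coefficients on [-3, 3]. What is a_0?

a_0 = 1/3 ∫_{-3}^{3} φ(t) dt = 1/3 · (-45/2) = -15/2.

-15/2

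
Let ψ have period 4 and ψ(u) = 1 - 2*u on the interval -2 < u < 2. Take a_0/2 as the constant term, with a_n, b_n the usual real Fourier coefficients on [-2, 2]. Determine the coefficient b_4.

b_4 = 1/2 ∫_{-2}^{2} ψ(u) sin(2*pi*u) du.
Integrating by parts (boundary term plus one more integral), an antiderivative of (1 - 2*u) sin(2*pi*u) is u*cos(2*pi*u)/pi - sin(2*pi*u)/(2*pi**2) - cos(2*pi*u)/(2*pi); evaluating from -2 to 2: ∫_{-2}^{2} (1 - 2*u) sin(2*pi*u) du = (3/(2*pi)) - (-5/(2*pi)) = 4/pi.
Hence b_4 = (1/2)·(4/pi) = 2/pi.

2/pi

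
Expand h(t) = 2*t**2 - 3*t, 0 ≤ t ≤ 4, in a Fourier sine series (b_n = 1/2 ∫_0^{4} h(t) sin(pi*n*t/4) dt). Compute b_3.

8*(-32 + 45*pi**2)/(27*pi**3)

b_3 = 1/2 ∫_0^{4} (2*t**2 - 3*t) sin(3*pi*t/4) dt.
Integrating by parts twice (tabular method), an antiderivative of (2*t**2 - 3*t) sin(3*pi*t/4) is -8*t**2*cos(3*pi*t/4)/(3*pi) + 64*t*sin(3*pi*t/4)/(9*pi**2) + 4*t*cos(3*pi*t/4)/pi - 16*sin(3*pi*t/4)/(3*pi**2) + 256*cos(3*pi*t/4)/(27*pi**3); evaluating from 0 to 4: ∫_{0}^{4} (2*t**2 - 3*t) sin(3*pi*t/4) dt = (16*(-16 + 45*pi**2)/(27*pi**3)) - (256/(27*pi**3)) = 16*(-32 + 45*pi**2)/(27*pi**3).
Hence b_3 = (1/2)·(16*(-32 + 45*pi**2)/(27*pi**3)) = 8*(-32 + 45*pi**2)/(27*pi**3).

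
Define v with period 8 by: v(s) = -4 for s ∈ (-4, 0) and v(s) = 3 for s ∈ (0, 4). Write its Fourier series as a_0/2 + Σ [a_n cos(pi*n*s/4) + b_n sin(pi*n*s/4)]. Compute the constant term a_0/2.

a_0 = 1/4 ∫_{-4}^{4} v(s) ds = 1/4 · (-4) = -1.
So the constant term a_0/2 = -1/2.

-1/2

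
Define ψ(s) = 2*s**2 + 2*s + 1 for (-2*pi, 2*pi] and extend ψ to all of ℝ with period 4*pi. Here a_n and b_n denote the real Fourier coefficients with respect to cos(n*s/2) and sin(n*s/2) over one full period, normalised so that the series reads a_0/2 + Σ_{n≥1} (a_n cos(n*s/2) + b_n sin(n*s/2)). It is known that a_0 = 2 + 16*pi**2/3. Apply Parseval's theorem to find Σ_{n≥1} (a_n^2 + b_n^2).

32*pi**2*(15 + 16*pi**2)/45

Parseval: a_0^2/2 + Σ_{n≥1} (a_n^2+b_n^2) = (1/(2*pi)) ∫_{-2*pi}^{2*pi} ψ(s)^2 ds = 2 + 64*pi**2/3 + 128*pi**4/5.
Subtract a_0^2/2 = 2*(3 + 8*pi**2)**2/9: Σ (a_n^2+b_n^2) = 32*pi**2*(15 + 16*pi**2)/45.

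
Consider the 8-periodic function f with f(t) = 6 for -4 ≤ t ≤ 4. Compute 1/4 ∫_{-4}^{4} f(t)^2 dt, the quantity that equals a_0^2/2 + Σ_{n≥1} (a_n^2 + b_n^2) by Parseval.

72

1/4 ∫_{-4}^{4} f(t)^2 dt = 1/4 · (288) = 72.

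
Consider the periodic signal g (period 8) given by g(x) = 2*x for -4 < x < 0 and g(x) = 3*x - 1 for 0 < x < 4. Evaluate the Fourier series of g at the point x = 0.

At x = 0 the one-sided limits are g(0^-) = 0 and g(0^+) = -1.
By Dirichlet's theorem the series converges to their average, [(0) + (-1)]/2 = -1/2.

-1/2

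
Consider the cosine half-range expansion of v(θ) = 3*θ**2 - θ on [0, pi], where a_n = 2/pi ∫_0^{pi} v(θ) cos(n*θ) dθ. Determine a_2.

a_2 = 2/pi ∫_0^{pi} (3*θ**2 - θ) cos(2*θ) dθ.
Integrating by parts twice (tabular method), an antiderivative of (3*θ**2 - θ) cos(2*θ) is 3*θ**2*sin(2*θ)/2 - θ*sin(2*θ)/2 + 3*θ*cos(2*θ)/2 - 3*sin(2*θ)/4 - cos(2*θ)/4; evaluating from 0 to pi: ∫_{0}^{pi} (3*θ**2 - θ) cos(2*θ) dθ = (-1/4 + 3*pi/2) - (-1/4) = 3*pi/2.
Hence a_2 = (2/pi)·(3*pi/2) = 3.

3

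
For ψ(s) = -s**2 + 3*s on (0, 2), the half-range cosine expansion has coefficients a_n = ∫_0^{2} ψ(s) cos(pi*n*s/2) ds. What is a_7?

-8/(49*pi**2)

a_7 = ∫_0^{2} (-s**2 + 3*s) cos(7*pi*s/2) ds.
Integrating by parts twice (tabular method), an antiderivative of (-s**2 + 3*s) cos(7*pi*s/2) is -2*s**2*sin(7*pi*s/2)/(7*pi) + 6*s*sin(7*pi*s/2)/(7*pi) - 8*s*cos(7*pi*s/2)/(49*pi**2) + 16*sin(7*pi*s/2)/(343*pi**3) + 12*cos(7*pi*s/2)/(49*pi**2); evaluating from 0 to 2: ∫_{0}^{2} (-s**2 + 3*s) cos(7*pi*s/2) ds = (4/(49*pi**2)) - (12/(49*pi**2)) = -8/(49*pi**2).
Hence a_7 = -8/(49*pi**2).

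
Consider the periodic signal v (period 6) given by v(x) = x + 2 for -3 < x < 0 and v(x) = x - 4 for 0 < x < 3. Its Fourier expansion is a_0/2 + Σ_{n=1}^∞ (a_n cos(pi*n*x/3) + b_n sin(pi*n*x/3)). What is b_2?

b_2 = 1/3 ∫_{-3}^{3} v(x) sin(2*pi*x/3) dx.
Split the integral at the breakpoints.
Integrating by parts (boundary term plus one more integral), an antiderivative of (x + 2) sin(2*pi*x/3) is -3*x*cos(2*pi*x/3)/(2*pi) + 9*sin(2*pi*x/3)/(4*pi**2) - 3*cos(2*pi*x/3)/pi; evaluating from -3 to 0: ∫_{-3}^{0} (x + 2) sin(2*pi*x/3) dx = (-3/pi) - (3/(2*pi)) = -9/(2*pi).
Integrating by parts (boundary term plus one more integral), an antiderivative of (x - 4) sin(2*pi*x/3) is -3*x*cos(2*pi*x/3)/(2*pi) + 9*sin(2*pi*x/3)/(4*pi**2) + 6*cos(2*pi*x/3)/pi; evaluating from 0 to 3: ∫_{0}^{3} (x - 4) sin(2*pi*x/3) dx = (3/(2*pi)) - (6/pi) = -9/(2*pi).
Summing the pieces and multiplying by (1/3) gives b_2 = -3/pi.

-3/pi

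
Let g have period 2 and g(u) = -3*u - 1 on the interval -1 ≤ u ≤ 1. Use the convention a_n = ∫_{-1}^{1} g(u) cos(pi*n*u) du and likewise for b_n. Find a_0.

a_0 = ∫_{-1}^{1} g(u) du = -2.

-2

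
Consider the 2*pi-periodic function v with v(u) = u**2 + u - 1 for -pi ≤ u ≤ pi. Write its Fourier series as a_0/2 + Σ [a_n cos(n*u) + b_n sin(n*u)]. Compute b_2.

-1

b_2 = 1/pi ∫_{-pi}^{pi} v(u) sin(2*u) du.
Integrating by parts twice (tabular method), an antiderivative of (u**2 + u - 1) sin(2*u) is -u**2*cos(2*u)/2 + u*sin(2*u)/2 - u*cos(2*u)/2 + sin(2*u)/4 + 3*cos(2*u)/4; evaluating from -pi to pi: ∫_{-pi}^{pi} (u**2 + u - 1) sin(2*u) du = (-pi**2/2 - pi/2 + 3/4) - (-pi**2/2 + 3/4 + pi/2) = -pi.
Hence b_2 = (1/pi)·(-pi) = -1.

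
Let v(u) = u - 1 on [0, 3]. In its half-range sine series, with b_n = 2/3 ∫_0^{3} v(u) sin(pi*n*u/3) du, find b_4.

b_4 = 2/3 ∫_0^{3} (u - 1) sin(4*pi*u/3) du.
Integrating by parts (boundary term plus one more integral), an antiderivative of (u - 1) sin(4*pi*u/3) is -3*u*cos(4*pi*u/3)/(4*pi) + 9*sin(4*pi*u/3)/(16*pi**2) + 3*cos(4*pi*u/3)/(4*pi); evaluating from 0 to 3: ∫_{0}^{3} (u - 1) sin(4*pi*u/3) du = (-3/(2*pi)) - (3/(4*pi)) = -9/(4*pi).
Hence b_4 = (2/3)·(-9/(4*pi)) = -3/(2*pi).

-3/(2*pi)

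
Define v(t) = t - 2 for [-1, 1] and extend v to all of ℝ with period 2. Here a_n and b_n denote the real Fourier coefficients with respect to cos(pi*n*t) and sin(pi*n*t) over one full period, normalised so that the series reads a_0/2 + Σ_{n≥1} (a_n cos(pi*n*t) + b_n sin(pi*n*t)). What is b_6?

b_6 = ∫_{-1}^{1} v(t) sin(6*pi*t) dt.
Integrating by parts (boundary term plus one more integral), an antiderivative of (t - 2) sin(6*pi*t) is -t*cos(6*pi*t)/(6*pi) + sin(6*pi*t)/(36*pi**2) + cos(6*pi*t)/(3*pi); evaluating from -1 to 1: ∫_{-1}^{1} (t - 2) sin(6*pi*t) dt = (1/(6*pi)) - (1/(2*pi)) = -1/(3*pi).
Hence b_6 = -1/(3*pi).

-1/(3*pi)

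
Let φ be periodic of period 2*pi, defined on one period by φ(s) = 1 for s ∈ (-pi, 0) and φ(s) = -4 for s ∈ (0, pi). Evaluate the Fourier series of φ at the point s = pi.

At s = pi the one-sided limits are φ(pi^-) = -4 and φ(pi^+) = 1.
By Dirichlet's theorem the series converges to their average, [(-4) + (1)]/2 = -3/2.

-3/2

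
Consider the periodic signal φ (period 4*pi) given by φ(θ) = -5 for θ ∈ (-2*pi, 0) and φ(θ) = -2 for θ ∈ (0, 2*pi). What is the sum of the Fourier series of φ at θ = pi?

φ is continuous at θ = pi with value -2, so the series converges to -2 there.

-2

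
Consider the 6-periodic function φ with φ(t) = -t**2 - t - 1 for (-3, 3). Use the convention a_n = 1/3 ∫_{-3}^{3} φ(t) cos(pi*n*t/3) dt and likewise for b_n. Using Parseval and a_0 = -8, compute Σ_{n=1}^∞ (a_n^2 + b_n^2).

102/5

Parseval: a_0^2/2 + Σ_{n≥1} (a_n^2+b_n^2) = 1/3 ∫_{-3}^{3} φ(t)^2 dt = 262/5.
Subtract a_0^2/2 = 32: Σ (a_n^2+b_n^2) = 102/5.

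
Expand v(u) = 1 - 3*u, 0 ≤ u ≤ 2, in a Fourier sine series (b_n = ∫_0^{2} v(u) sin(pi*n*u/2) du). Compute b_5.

-8/(5*pi)

b_5 = ∫_0^{2} (1 - 3*u) sin(5*pi*u/2) du.
Integrating by parts (boundary term plus one more integral), an antiderivative of (1 - 3*u) sin(5*pi*u/2) is 6*u*cos(5*pi*u/2)/(5*pi) - 12*sin(5*pi*u/2)/(25*pi**2) - 2*cos(5*pi*u/2)/(5*pi); evaluating from 0 to 2: ∫_{0}^{2} (1 - 3*u) sin(5*pi*u/2) du = (-2/pi) - (-2/(5*pi)) = -8/(5*pi).
Hence b_5 = -8/(5*pi).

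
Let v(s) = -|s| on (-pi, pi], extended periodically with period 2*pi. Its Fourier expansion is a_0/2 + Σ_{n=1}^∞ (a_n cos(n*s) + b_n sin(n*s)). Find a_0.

-pi

a_0 = 1/pi ∫_{-pi}^{pi} v(s) ds = 1/pi · (-pi**2) = -pi.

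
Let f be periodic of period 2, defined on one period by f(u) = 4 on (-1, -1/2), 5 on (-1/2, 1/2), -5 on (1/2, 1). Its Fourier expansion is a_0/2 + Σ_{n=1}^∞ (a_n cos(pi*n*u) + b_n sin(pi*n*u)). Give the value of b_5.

-9/(5*pi)

b_5 = ∫_{-1}^{1} f(u) sin(5*pi*u) du.
Split the integral at the breakpoints.
Directly, an antiderivative of (4) sin(5*pi*u) is -4*cos(5*pi*u)/(5*pi); evaluating from -1 to -1/2: ∫_{-1}^{-1/2} (4) sin(5*pi*u) du = (0) - (4/(5*pi)) = -4/(5*pi).
Directly, an antiderivative of (5) sin(5*pi*u) is -cos(5*pi*u)/pi; evaluating from -1/2 to 1/2: ∫_{-1/2}^{1/2} (5) sin(5*pi*u) du = (0) - (0) = 0.
Directly, an antiderivative of (-5) sin(5*pi*u) is cos(5*pi*u)/pi; evaluating from 1/2 to 1: ∫_{1/2}^{1} (-5) sin(5*pi*u) du = (-1/pi) - (0) = -1/pi.
Summing the pieces gives b_5 = -9/(5*pi).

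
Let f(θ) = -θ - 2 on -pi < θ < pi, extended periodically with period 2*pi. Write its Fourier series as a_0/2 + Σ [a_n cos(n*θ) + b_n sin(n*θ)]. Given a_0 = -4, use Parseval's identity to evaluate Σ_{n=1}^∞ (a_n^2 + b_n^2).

2*pi**2/3

Parseval: a_0^2/2 + Σ_{n≥1} (a_n^2+b_n^2) = 1/pi ∫_{-pi}^{pi} f(θ)^2 dθ = 2*pi**2/3 + 8.
Subtract a_0^2/2 = 8: Σ (a_n^2+b_n^2) = 2*pi**2/3.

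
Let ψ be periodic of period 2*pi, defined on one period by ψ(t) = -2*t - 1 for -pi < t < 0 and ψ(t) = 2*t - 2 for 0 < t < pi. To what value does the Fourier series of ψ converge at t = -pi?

At t = -pi the one-sided limits are ψ(-pi^-) = -2 + 2*pi and ψ(-pi^+) = -1 + 2*pi.
By Dirichlet's theorem the series converges to their average, [(-2 + 2*pi) + (-1 + 2*pi)]/2 = -3/2 + 2*pi.

-3/2 + 2*pi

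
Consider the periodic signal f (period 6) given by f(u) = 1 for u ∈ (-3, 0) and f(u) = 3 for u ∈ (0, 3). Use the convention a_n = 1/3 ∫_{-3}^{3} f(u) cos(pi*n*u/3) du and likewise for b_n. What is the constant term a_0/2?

a_0 = 1/3 ∫_{-3}^{3} f(u) du = 1/3 · (12) = 4.
So the constant term a_0/2 = 2.

2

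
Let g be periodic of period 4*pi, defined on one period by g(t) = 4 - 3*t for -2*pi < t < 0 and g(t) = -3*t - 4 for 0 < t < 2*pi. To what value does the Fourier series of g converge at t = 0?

At t = 0 the one-sided limits are g(0^-) = 4 and g(0^+) = -4.
By Dirichlet's theorem the series converges to their average, [(4) + (-4)]/2 = 0.

0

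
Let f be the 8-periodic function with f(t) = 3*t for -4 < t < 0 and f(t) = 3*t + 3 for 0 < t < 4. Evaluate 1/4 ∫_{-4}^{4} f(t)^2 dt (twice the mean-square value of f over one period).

141

1/4 ∫_{-4}^{4} f(t)^2 dt = 1/4 · (564) = 141.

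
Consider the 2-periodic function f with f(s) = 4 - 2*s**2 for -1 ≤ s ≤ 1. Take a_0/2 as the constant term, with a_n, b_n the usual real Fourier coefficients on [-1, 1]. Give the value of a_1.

8/pi**2

a_1 = ∫_{-1}^{1} f(s) cos(pi*s) ds.
f is even and cos(pi*s) is even, so the integrand is even and a_1 = 2 ∫_0^{1} f(s) cos(pi*s) ds.
Integrating by parts twice (tabular method), an antiderivative of (4 - 2*s**2) cos(pi*s) is -2*s**2*sin(pi*s)/pi - 4*s*cos(pi*s)/pi**2 + 4*sin(pi*s)/pi**3 + 4*sin(pi*s)/pi; evaluating from 0 to 1: ∫_{0}^{1} (4 - 2*s**2) cos(pi*s) ds = (4/pi**2) - (0) = 4/pi**2.
Hence a_1 = 2·(4/pi**2) = 8/pi**2.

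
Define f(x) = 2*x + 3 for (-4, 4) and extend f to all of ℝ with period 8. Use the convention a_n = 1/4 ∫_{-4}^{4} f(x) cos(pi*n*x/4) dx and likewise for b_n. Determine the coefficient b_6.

-8/(3*pi)

b_6 = 1/4 ∫_{-4}^{4} f(x) sin(3*pi*x/2) dx.
Integrating by parts (boundary term plus one more integral), an antiderivative of (2*x + 3) sin(3*pi*x/2) is -4*x*cos(3*pi*x/2)/(3*pi) + 8*sin(3*pi*x/2)/(9*pi**2) - 2*cos(3*pi*x/2)/pi; evaluating from -4 to 4: ∫_{-4}^{4} (2*x + 3) sin(3*pi*x/2) dx = (-22/(3*pi)) - (10/(3*pi)) = -32/(3*pi).
Hence b_6 = (1/4)·(-32/(3*pi)) = -8/(3*pi).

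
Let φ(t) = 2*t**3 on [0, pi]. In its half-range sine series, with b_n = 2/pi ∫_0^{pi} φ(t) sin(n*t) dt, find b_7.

-24/343 + 4*pi**2/7

b_7 = 2/pi ∫_0^{pi} (2*t**3) sin(7*t) dt.
Integrating by parts three times (tabular method), an antiderivative of (2*t**3) sin(7*t) is -2*t**3*cos(7*t)/7 + 6*t**2*sin(7*t)/49 + 12*t*cos(7*t)/343 - 12*sin(7*t)/2401; evaluating from 0 to pi: ∫_{0}^{pi} (2*t**3) sin(7*t) dt = (2*pi*(-6 + 49*pi**2)/343) - (0) = 2*pi*(-6 + 49*pi**2)/343.
Hence b_7 = (2/pi)·(2*pi*(-6 + 49*pi**2)/343) = -24/343 + 4*pi**2/7.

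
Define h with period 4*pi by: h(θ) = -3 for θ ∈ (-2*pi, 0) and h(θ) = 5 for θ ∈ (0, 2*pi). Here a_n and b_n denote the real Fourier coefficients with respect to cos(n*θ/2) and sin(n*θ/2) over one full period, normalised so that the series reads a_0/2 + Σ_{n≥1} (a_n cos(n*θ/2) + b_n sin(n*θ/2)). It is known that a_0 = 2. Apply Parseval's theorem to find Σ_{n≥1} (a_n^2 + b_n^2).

Parseval: a_0^2/2 + Σ_{n≥1} (a_n^2+b_n^2) = (1/(2*pi)) ∫_{-2*pi}^{2*pi} h(θ)^2 dθ = 34.
Subtract a_0^2/2 = 2: Σ (a_n^2+b_n^2) = 32.

32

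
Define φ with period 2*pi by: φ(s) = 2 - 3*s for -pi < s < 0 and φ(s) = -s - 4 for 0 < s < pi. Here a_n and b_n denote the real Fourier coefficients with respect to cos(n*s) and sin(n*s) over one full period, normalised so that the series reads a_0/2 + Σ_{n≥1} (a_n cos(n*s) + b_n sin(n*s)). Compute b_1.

b_1 = 1/pi ∫_{-pi}^{pi} φ(s) sin(s) ds.
Split the integral at the breakpoints.
Integrating by parts (boundary term plus one more integral), an antiderivative of (2 - 3*s) sin(s) is 3*s*cos(s) - 3*sin(s) - 2*cos(s); evaluating from -pi to 0: ∫_{-pi}^{0} (2 - 3*s) sin(s) ds = (-2) - (2 + 3*pi) = -3*pi - 4.
Integrating by parts (boundary term plus one more integral), an antiderivative of (-s - 4) sin(s) is s*cos(s) - sin(s) + 4*cos(s); evaluating from 0 to pi: ∫_{0}^{pi} (-s - 4) sin(s) ds = (-4 - pi) - (4) = -8 - pi.
Summing the pieces and multiplying by (1/pi) gives b_1 = -4 - 12/pi.

-4 - 12/pi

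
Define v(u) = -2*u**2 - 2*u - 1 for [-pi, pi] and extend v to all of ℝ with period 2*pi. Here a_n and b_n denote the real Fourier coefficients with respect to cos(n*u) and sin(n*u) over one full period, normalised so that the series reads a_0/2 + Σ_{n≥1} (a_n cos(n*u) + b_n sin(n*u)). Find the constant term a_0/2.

-2*pi**2/3 - 1

a_0 = 1/pi ∫_{-pi}^{pi} v(u) du = 1/pi · (-4*pi**3/3 - 2*pi) = -4*pi**2/3 - 2.
So the constant term a_0/2 = -2*pi**2/3 - 1.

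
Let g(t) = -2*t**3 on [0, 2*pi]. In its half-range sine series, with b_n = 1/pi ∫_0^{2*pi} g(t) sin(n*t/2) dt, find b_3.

b_3 = 1/pi ∫_0^{2*pi} (-2*t**3) sin(3*t/2) dt.
Integrating by parts three times (tabular method), an antiderivative of (-2*t**3) sin(3*t/2) is 4*t**3*cos(3*t/2)/3 - 8*t**2*sin(3*t/2)/3 - 32*t*cos(3*t/2)/9 + 64*sin(3*t/2)/27; evaluating from 0 to 2*pi: ∫_{0}^{2*pi} (-2*t**3) sin(3*t/2) dt = (32*pi*(2 - 3*pi**2)/9) - (0) = 32*pi*(2 - 3*pi**2)/9.
Hence b_3 = (1/pi)·(32*pi*(2 - 3*pi**2)/9) = 64/9 - 32*pi**2/3.

64/9 - 32*pi**2/3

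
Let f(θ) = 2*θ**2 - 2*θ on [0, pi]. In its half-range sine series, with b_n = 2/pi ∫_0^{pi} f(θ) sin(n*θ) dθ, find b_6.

2/3 - 2*pi/3

b_6 = 2/pi ∫_0^{pi} (2*θ**2 - 2*θ) sin(6*θ) dθ.
Integrating by parts twice (tabular method), an antiderivative of (2*θ**2 - 2*θ) sin(6*θ) is -θ**2*cos(6*θ)/3 + θ*sin(6*θ)/9 + θ*cos(6*θ)/3 - sin(6*θ)/18 + cos(6*θ)/54; evaluating from 0 to pi: ∫_{0}^{pi} (2*θ**2 - 2*θ) sin(6*θ) dθ = (-pi**2/3 + 1/54 + pi/3) - (1/54) = pi*(1 - pi)/3.
Hence b_6 = (2/pi)·(pi*(1 - pi)/3) = 2/3 - 2*pi/3.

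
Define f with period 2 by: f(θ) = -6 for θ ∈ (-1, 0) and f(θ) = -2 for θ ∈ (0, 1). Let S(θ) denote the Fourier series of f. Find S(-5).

θ = -5 differs from θ = -1 by -2 full period(s), and the series is 2-periodic.
At θ = -1 the one-sided limits are f(-1^-) = -2 and f(-1^+) = -6.
By Dirichlet's theorem the series converges to their average, [(-2) + (-6)]/2 = -4.

-4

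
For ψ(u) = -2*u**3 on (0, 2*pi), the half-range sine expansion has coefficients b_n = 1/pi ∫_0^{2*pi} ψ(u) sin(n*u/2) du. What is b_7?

192/343 - 32*pi**2/7

b_7 = 1/pi ∫_0^{2*pi} (-2*u**3) sin(7*u/2) du.
Integrating by parts three times (tabular method), an antiderivative of (-2*u**3) sin(7*u/2) is 4*u**3*cos(7*u/2)/7 - 24*u**2*sin(7*u/2)/49 - 96*u*cos(7*u/2)/343 + 192*sin(7*u/2)/2401; evaluating from 0 to 2*pi: ∫_{0}^{2*pi} (-2*u**3) sin(7*u/2) du = (32*pi*(6 - 49*pi**2)/343) - (0) = 32*pi*(6 - 49*pi**2)/343.
Hence b_7 = (1/pi)·(32*pi*(6 - 49*pi**2)/343) = 192/343 - 32*pi**2/7.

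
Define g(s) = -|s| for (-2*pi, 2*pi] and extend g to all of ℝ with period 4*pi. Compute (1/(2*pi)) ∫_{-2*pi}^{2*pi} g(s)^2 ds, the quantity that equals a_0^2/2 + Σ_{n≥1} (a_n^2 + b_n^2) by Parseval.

(1/(2*pi)) ∫_{-2*pi}^{2*pi} g(s)^2 ds = (1/(2*pi)) · (16*pi**3/3) = 8*pi**2/3.

8*pi**2/3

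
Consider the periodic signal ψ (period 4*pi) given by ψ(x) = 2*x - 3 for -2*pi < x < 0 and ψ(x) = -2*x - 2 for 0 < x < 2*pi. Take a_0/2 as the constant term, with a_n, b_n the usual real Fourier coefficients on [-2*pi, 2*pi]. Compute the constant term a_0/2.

-2*pi - 5/2

a_0 = (1/(2*pi)) ∫_{-2*pi}^{2*pi} ψ(x) dx = (1/(2*pi)) · (-2*pi*(5 + 4*pi)) = -4*pi - 5.
So the constant term a_0/2 = -2*pi - 5/2.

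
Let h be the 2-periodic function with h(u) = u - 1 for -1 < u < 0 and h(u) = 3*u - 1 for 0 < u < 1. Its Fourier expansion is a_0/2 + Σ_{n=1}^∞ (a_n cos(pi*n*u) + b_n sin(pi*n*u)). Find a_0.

a_0 = ∫_{-1}^{1} h(u) du = -1.

-1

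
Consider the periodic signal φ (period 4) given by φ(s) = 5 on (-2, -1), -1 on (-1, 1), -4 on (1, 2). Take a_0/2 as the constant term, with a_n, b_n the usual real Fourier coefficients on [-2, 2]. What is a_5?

a_5 = 1/2 ∫_{-2}^{2} φ(s) cos(5*pi*s/2) ds.
Split the integral at the breakpoints.
Directly, an antiderivative of (5) cos(5*pi*s/2) is 2*sin(5*pi*s/2)/pi; evaluating from -2 to -1: ∫_{-2}^{-1} (5) cos(5*pi*s/2) ds = (-2/pi) - (0) = -2/pi.
Directly, an antiderivative of (-1) cos(5*pi*s/2) is -2*sin(5*pi*s/2)/(5*pi); evaluating from -1 to 1: ∫_{-1}^{1} (-1) cos(5*pi*s/2) ds = (-2/(5*pi)) - (2/(5*pi)) = -4/(5*pi).
Directly, an antiderivative of (-4) cos(5*pi*s/2) is -8*sin(5*pi*s/2)/(5*pi); evaluating from 1 to 2: ∫_{1}^{2} (-4) cos(5*pi*s/2) ds = (0) - (-8/(5*pi)) = 8/(5*pi).
Summing the pieces and multiplying by (1/2) gives a_5 = -3/(5*pi).

-3/(5*pi)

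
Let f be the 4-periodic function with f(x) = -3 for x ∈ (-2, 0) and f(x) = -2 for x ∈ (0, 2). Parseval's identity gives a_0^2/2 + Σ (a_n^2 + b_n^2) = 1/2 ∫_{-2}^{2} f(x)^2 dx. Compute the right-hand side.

1/2 ∫_{-2}^{2} f(x)^2 dx = 1/2 · (26) = 13.

13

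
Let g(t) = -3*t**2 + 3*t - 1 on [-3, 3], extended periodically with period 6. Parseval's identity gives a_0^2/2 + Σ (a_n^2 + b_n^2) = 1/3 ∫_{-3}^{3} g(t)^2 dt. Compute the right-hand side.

1/3 ∫_{-3}^{3} g(t)^2 dt = 1/3 · (5754/5) = 1918/5.

1918/5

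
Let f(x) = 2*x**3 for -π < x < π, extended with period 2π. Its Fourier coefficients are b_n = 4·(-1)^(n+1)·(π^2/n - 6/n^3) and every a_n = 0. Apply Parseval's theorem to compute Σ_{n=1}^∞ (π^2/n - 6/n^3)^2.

pi**6/14

Parseval: Σ b_n^2 = (1/π) ∫_{-π}^{π} f(x)^2 dx = 8*pi**6/7.
b_n^2 = 16·(π^2/n - 6/n^3)^2, so the sum equals (8*pi**6/7)/16 = pi**6/14.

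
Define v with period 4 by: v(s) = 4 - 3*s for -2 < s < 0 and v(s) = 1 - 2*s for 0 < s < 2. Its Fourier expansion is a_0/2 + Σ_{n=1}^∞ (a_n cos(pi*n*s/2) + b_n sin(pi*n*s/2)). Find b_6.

5/(3*pi)

b_6 = 1/2 ∫_{-2}^{2} v(s) sin(3*pi*s) ds.
Split the integral at the breakpoints.
Integrating by parts (boundary term plus one more integral), an antiderivative of (4 - 3*s) sin(3*pi*s) is s*cos(3*pi*s)/pi - sin(3*pi*s)/(3*pi**2) - 4*cos(3*pi*s)/(3*pi); evaluating from -2 to 0: ∫_{-2}^{0} (4 - 3*s) sin(3*pi*s) ds = (-4/(3*pi)) - (-10/(3*pi)) = 2/pi.
Integrating by parts (boundary term plus one more integral), an antiderivative of (1 - 2*s) sin(3*pi*s) is 2*s*cos(3*pi*s)/(3*pi) - 2*sin(3*pi*s)/(9*pi**2) - cos(3*pi*s)/(3*pi); evaluating from 0 to 2: ∫_{0}^{2} (1 - 2*s) sin(3*pi*s) ds = (1/pi) - (-1/(3*pi)) = 4/(3*pi).
Summing the pieces and multiplying by (1/2) gives b_6 = 5/(3*pi).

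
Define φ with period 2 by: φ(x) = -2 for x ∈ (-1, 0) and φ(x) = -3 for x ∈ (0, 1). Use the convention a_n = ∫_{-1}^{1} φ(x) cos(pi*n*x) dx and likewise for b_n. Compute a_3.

0

a_3 = ∫_{-1}^{1} φ(x) cos(3*pi*x) dx.
Split the integral at the breakpoints.
Directly, an antiderivative of (-2) cos(3*pi*x) is -2*sin(3*pi*x)/(3*pi); evaluating from -1 to 0: ∫_{-1}^{0} (-2) cos(3*pi*x) dx = (0) - (0) = 0.
Directly, an antiderivative of (-3) cos(3*pi*x) is -sin(3*pi*x)/pi; evaluating from 0 to 1: ∫_{0}^{1} (-3) cos(3*pi*x) dx = (0) - (0) = 0.
Summing the pieces gives a_3 = 0.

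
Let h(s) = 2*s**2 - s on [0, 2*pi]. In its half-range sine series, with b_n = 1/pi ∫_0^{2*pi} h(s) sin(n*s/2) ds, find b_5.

b_5 = 1/pi ∫_0^{2*pi} (2*s**2 - s) sin(5*s/2) ds.
Integrating by parts twice (tabular method), an antiderivative of (2*s**2 - s) sin(5*s/2) is -4*s**2*cos(5*s/2)/5 + 16*s*sin(5*s/2)/25 + 2*s*cos(5*s/2)/5 - 4*sin(5*s/2)/25 + 32*cos(5*s/2)/125; evaluating from 0 to 2*pi: ∫_{0}^{2*pi} (2*s**2 - s) sin(5*s/2) ds = (-4*pi/5 - 32/125 + 16*pi**2/5) - (32/125) = -4*pi/5 - 64/125 + 16*pi**2/5.
Hence b_5 = (1/pi)·(-4*pi/5 - 64/125 + 16*pi**2/5) = 4*(-25*pi - 16 + 100*pi**2)/(125*pi).

4*(-25*pi - 16 + 100*pi**2)/(125*pi)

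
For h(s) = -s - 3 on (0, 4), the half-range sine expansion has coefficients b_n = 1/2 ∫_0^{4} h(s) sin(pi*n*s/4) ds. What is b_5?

b_5 = 1/2 ∫_0^{4} (-s - 3) sin(5*pi*s/4) ds.
Integrating by parts (boundary term plus one more integral), an antiderivative of (-s - 3) sin(5*pi*s/4) is 4*s*cos(5*pi*s/4)/(5*pi) - 16*sin(5*pi*s/4)/(25*pi**2) + 12*cos(5*pi*s/4)/(5*pi); evaluating from 0 to 4: ∫_{0}^{4} (-s - 3) sin(5*pi*s/4) ds = (-28/(5*pi)) - (12/(5*pi)) = -8/pi.
Hence b_5 = (1/2)·(-8/pi) = -4/pi.

-4/pi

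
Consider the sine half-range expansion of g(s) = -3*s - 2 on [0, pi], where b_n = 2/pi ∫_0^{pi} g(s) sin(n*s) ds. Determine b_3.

b_3 = 2/pi ∫_0^{pi} (-3*s - 2) sin(3*s) ds.
Integrating by parts (boundary term plus one more integral), an antiderivative of (-3*s - 2) sin(3*s) is s*cos(3*s) - sin(3*s)/3 + 2*cos(3*s)/3; evaluating from 0 to pi: ∫_{0}^{pi} (-3*s - 2) sin(3*s) ds = (-pi - 2/3) - (2/3) = -pi - 4/3.
Hence b_3 = (2/pi)·(-pi - 4/3) = -2 - 8/(3*pi).

-2 - 8/(3*pi)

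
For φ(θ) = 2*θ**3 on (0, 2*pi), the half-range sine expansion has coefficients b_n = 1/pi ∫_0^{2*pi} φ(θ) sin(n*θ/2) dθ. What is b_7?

-192/343 + 32*pi**2/7

b_7 = 1/pi ∫_0^{2*pi} (2*θ**3) sin(7*θ/2) dθ.
Integrating by parts three times (tabular method), an antiderivative of (2*θ**3) sin(7*θ/2) is -4*θ**3*cos(7*θ/2)/7 + 24*θ**2*sin(7*θ/2)/49 + 96*θ*cos(7*θ/2)/343 - 192*sin(7*θ/2)/2401; evaluating from 0 to 2*pi: ∫_{0}^{2*pi} (2*θ**3) sin(7*θ/2) dθ = (32*pi*(-6 + 49*pi**2)/343) - (0) = 32*pi*(-6 + 49*pi**2)/343.
Hence b_7 = (1/pi)·(32*pi*(-6 + 49*pi**2)/343) = -192/343 + 32*pi**2/7.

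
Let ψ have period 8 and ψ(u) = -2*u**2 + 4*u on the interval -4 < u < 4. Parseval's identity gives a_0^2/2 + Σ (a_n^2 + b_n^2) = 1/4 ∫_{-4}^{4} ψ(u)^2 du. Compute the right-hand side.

1/4 ∫_{-4}^{4} ψ(u)^2 du = 1/4 · (34816/15) = 8704/15.

8704/15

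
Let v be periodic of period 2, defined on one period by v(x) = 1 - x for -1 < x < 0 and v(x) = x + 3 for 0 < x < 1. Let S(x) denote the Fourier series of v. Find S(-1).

At x = -1 the one-sided limits are v(-1^-) = 4 and v(-1^+) = 2.
By Dirichlet's theorem the series converges to their average, [(4) + (2)]/2 = 3.

3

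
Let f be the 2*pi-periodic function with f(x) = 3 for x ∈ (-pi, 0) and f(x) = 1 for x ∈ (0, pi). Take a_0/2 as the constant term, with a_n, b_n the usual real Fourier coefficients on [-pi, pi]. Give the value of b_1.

-4/pi

b_1 = 1/pi ∫_{-pi}^{pi} f(x) sin(x) dx.
Split the integral at the breakpoints.
Directly, an antiderivative of (3) sin(x) is -3*cos(x); evaluating from -pi to 0: ∫_{-pi}^{0} (3) sin(x) dx = (-3) - (3) = -6.
Directly, an antiderivative of (1) sin(x) is -cos(x); evaluating from 0 to pi: ∫_{0}^{pi} (1) sin(x) dx = (1) - (-1) = 2.
Summing the pieces and multiplying by (1/pi) gives b_1 = -4/pi.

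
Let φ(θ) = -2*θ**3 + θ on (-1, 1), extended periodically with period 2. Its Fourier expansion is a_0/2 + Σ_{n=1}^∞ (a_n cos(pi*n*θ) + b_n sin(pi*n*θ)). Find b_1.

-2/pi + 24/pi**3

b_1 = ∫_{-1}^{1} φ(θ) sin(pi*θ) dθ.
φ is odd and sin(pi*θ) is odd, so the integrand is even and b_1 = 2 ∫_0^{1} φ(θ) sin(pi*θ) dθ.
Integrating by parts three times (tabular method), an antiderivative of (-2*θ**3 + θ) sin(pi*θ) is 2*θ**3*cos(pi*θ)/pi - 6*θ**2*sin(pi*θ)/pi**2 - 12*θ*cos(pi*θ)/pi**3 - θ*cos(pi*θ)/pi + sin(pi*θ)/pi**2 + 12*sin(pi*θ)/pi**4; evaluating from 0 to 1: ∫_{0}^{1} (-2*θ**3 + θ) sin(pi*θ) dθ = ((12 - pi**2)/pi**3) - (0) = (12 - pi**2)/pi**3.
Hence b_1 = 2·((12 - pi**2)/pi**3) = -2/pi + 24/pi**3.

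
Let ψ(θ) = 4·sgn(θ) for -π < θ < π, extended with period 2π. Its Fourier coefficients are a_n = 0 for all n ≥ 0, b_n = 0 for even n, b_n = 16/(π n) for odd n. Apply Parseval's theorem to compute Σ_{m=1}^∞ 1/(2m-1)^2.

pi**2/8

Parseval: Σ b_n^2 = (1/π) ∫_{-π}^{π} ψ(θ)^2 dθ = 32.
Only odd n contribute, with b_n^2 = 256/(π^2 n^2), so Σ_{m≥1} 1/(2m-1)^2 = π^2·(32)/256 = pi**2/8.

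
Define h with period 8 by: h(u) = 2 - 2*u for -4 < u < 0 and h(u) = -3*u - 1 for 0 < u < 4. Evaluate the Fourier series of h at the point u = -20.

u = -20 differs from u = -4 by -2 full period(s), and the series is 8-periodic.
At u = -4 the one-sided limits are h(-4^-) = -13 and h(-4^+) = 10.
By Dirichlet's theorem the series converges to their average, [(-13) + (10)]/2 = -3/2.

-3/2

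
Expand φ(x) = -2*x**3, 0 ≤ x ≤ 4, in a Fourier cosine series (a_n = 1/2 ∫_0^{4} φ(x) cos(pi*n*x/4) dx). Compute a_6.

a_6 = 1/2 ∫_0^{4} (-2*x**3) cos(3*pi*x/2) dx.
Integrating by parts three times (tabular method), an antiderivative of (-2*x**3) cos(3*pi*x/2) is -4*x**3*sin(3*pi*x/2)/(3*pi) - 8*x**2*cos(3*pi*x/2)/(3*pi**2) + 32*x*sin(3*pi*x/2)/(9*pi**3) + 64*cos(3*pi*x/2)/(27*pi**4); evaluating from 0 to 4: ∫_{0}^{4} (-2*x**3) cos(3*pi*x/2) dx = (64*(1 - 18*pi**2)/(27*pi**4)) - (64/(27*pi**4)) = -128/(3*pi**2).
Hence a_6 = (1/2)·(-128/(3*pi**2)) = -64/(3*pi**2).

-64/(3*pi**2)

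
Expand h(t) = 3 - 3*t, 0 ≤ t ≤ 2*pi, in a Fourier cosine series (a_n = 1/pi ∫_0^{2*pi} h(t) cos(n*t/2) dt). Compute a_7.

24/(49*pi)

a_7 = 1/pi ∫_0^{2*pi} (3 - 3*t) cos(7*t/2) dt.
Integrating by parts (boundary term plus one more integral), an antiderivative of (3 - 3*t) cos(7*t/2) is -6*t*sin(7*t/2)/7 + 6*sin(7*t/2)/7 - 12*cos(7*t/2)/49; evaluating from 0 to 2*pi: ∫_{0}^{2*pi} (3 - 3*t) cos(7*t/2) dt = (12/49) - (-12/49) = 24/49.
Hence a_7 = (1/pi)·(24/49) = 24/(49*pi).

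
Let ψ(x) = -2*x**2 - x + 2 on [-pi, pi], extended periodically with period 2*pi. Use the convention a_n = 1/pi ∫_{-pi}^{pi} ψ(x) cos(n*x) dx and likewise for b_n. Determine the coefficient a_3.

8/9

a_3 = 1/pi ∫_{-pi}^{pi} ψ(x) cos(3*x) dx.
Integrating by parts twice (tabular method), an antiderivative of (-2*x**2 - x + 2) cos(3*x) is -2*x**2*sin(3*x)/3 - x*sin(3*x)/3 - 4*x*cos(3*x)/9 + 22*sin(3*x)/27 - cos(3*x)/9; evaluating from -pi to pi: ∫_{-pi}^{pi} (-2*x**2 - x + 2) cos(3*x) dx = (1/9 + 4*pi/9) - (1/9 - 4*pi/9) = 8*pi/9.
Hence a_3 = (1/pi)·(8*pi/9) = 8/9.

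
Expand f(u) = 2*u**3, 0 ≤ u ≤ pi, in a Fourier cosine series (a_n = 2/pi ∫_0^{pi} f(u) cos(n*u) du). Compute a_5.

12*(4 - 25*pi**2)/(625*pi)

a_5 = 2/pi ∫_0^{pi} (2*u**3) cos(5*u) du.
Integrating by parts three times (tabular method), an antiderivative of (2*u**3) cos(5*u) is 2*u**3*sin(5*u)/5 + 6*u**2*cos(5*u)/25 - 12*u*sin(5*u)/125 - 12*cos(5*u)/625; evaluating from 0 to pi: ∫_{0}^{pi} (2*u**3) cos(5*u) du = (12/625 - 6*pi**2/25) - (-12/625) = 24/625 - 6*pi**2/25.
Hence a_5 = (2/pi)·(24/625 - 6*pi**2/25) = 12*(4 - 25*pi**2)/(625*pi).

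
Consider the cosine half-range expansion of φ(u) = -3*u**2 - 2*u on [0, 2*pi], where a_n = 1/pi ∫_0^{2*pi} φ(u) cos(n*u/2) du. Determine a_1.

a_1 = 1/pi ∫_0^{2*pi} (-3*u**2 - 2*u) cos(u/2) du.
Integrating by parts twice (tabular method), an antiderivative of (-3*u**2 - 2*u) cos(u/2) is -6*u**2*sin(u/2) - 4*u*sin(u/2) - 24*u*cos(u/2) + 48*sin(u/2) - 8*cos(u/2); evaluating from 0 to 2*pi: ∫_{0}^{2*pi} (-3*u**2 - 2*u) cos(u/2) du = (8 + 48*pi) - (-8) = 16 + 48*pi.
Hence a_1 = (1/pi)·(16 + 48*pi) = 16/pi + 48.

16/pi + 48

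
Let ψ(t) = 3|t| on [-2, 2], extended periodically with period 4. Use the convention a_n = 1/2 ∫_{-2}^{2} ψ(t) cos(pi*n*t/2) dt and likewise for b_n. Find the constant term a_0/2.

3

a_0 = 1/2 ∫_{-2}^{2} ψ(t) dt = 1/2 · (12) = 6.
So the constant term a_0/2 = 3.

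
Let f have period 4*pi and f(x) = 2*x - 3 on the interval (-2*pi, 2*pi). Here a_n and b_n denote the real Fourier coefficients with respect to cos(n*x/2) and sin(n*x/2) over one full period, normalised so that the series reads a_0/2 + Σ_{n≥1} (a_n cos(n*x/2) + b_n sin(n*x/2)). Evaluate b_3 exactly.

b_3 = (1/(2*pi)) ∫_{-2*pi}^{2*pi} f(x) sin(3*x/2) dx.
Integrating by parts (boundary term plus one more integral), an antiderivative of (2*x - 3) sin(3*x/2) is -4*x*cos(3*x/2)/3 + 8*sin(3*x/2)/9 + 2*cos(3*x/2); evaluating from -2*pi to 2*pi: ∫_{-2*pi}^{2*pi} (2*x - 3) sin(3*x/2) dx = (-2 + 8*pi/3) - (-8*pi/3 - 2) = 16*pi/3.
Hence b_3 = (1/(2*pi))·(16*pi/3) = 8/3.

8/3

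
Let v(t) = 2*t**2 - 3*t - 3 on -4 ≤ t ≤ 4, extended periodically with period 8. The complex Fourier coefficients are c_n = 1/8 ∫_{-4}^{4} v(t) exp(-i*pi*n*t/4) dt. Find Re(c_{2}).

16/pi**2

Since v is real-valued, Re(c_{2}) = 1/8 ∫_{-4}^{4} v(t) cos(pi*t/2) dt = a_{2}/2.
Integrating by parts twice (tabular method), an antiderivative of (2*t**2 - 3*t - 3) cos(pi*t/2) is 4*t**2*sin(pi*t/2)/pi - 6*t*sin(pi*t/2)/pi + 16*t*cos(pi*t/2)/pi**2 - 6*sin(pi*t/2)/pi - 32*sin(pi*t/2)/pi**3 - 12*cos(pi*t/2)/pi**2; evaluating from -4 to 4: ∫_{-4}^{4} (2*t**2 - 3*t - 3) cos(pi*t/2) dt = (52/pi**2) - (-76/pi**2) = 128/pi**2.
Hence Re(c_{2}) = (1/8)·(128/pi**2) = 16/pi**2.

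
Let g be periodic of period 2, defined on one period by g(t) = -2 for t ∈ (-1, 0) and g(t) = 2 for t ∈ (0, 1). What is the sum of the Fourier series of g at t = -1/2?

-2

g is continuous at t = -1/2 with value -2, so the series converges to -2 there.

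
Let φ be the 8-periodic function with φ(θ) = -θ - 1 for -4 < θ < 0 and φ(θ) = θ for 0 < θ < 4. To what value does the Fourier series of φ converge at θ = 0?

At θ = 0 the one-sided limits are φ(0^-) = -1 and φ(0^+) = 0.
By Dirichlet's theorem the series converges to their average, [(-1) + (0)]/2 = -1/2.

-1/2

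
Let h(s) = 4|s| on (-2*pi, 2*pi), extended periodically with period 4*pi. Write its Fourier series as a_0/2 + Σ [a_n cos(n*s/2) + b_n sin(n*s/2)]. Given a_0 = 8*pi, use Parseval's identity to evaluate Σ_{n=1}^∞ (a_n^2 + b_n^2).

Parseval: a_0^2/2 + Σ_{n≥1} (a_n^2+b_n^2) = (1/(2*pi)) ∫_{-2*pi}^{2*pi} h(s)^2 ds = 128*pi**2/3.
Subtract a_0^2/2 = 32*pi**2: Σ (a_n^2+b_n^2) = 32*pi**2/3.

32*pi**2/3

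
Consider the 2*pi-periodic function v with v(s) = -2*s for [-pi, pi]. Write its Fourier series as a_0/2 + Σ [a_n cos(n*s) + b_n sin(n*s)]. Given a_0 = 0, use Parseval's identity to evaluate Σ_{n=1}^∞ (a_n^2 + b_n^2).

Parseval: a_0^2/2 + Σ_{n≥1} (a_n^2+b_n^2) = 1/pi ∫_{-pi}^{pi} v(s)^2 ds = 8*pi**2/3.
Subtract a_0^2/2 = 0: Σ (a_n^2+b_n^2) = 8*pi**2/3.

8*pi**2/3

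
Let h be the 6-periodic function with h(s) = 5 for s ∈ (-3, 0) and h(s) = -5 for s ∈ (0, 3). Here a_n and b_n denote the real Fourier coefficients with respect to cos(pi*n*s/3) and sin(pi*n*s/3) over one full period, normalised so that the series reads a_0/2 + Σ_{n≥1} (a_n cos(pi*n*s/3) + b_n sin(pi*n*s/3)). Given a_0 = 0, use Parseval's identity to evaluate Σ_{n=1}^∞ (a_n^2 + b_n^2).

Parseval: a_0^2/2 + Σ_{n≥1} (a_n^2+b_n^2) = 1/3 ∫_{-3}^{3} h(s)^2 ds = 50.
Subtract a_0^2/2 = 0: Σ (a_n^2+b_n^2) = 50.

50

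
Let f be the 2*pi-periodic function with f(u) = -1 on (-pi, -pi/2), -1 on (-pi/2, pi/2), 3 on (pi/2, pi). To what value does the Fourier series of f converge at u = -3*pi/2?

u = -3*pi/2 differs from u = pi/2 by -1 full period(s), and the series is 2*pi-periodic.
At u = pi/2 the one-sided limits are f(pi/2^-) = -1 and f(pi/2^+) = 3.
By Dirichlet's theorem the series converges to their average, [(-1) + (3)]/2 = 1.

1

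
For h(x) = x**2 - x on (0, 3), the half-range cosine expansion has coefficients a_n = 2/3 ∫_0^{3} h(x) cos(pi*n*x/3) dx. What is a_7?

-24/(49*pi**2)

a_7 = 2/3 ∫_0^{3} (x**2 - x) cos(7*pi*x/3) dx.
Integrating by parts twice (tabular method), an antiderivative of (x**2 - x) cos(7*pi*x/3) is 3*x**2*sin(7*pi*x/3)/(7*pi) - 3*x*sin(7*pi*x/3)/(7*pi) + 18*x*cos(7*pi*x/3)/(49*pi**2) - 54*sin(7*pi*x/3)/(343*pi**3) - 9*cos(7*pi*x/3)/(49*pi**2); evaluating from 0 to 3: ∫_{0}^{3} (x**2 - x) cos(7*pi*x/3) dx = (-45/(49*pi**2)) - (-9/(49*pi**2)) = -36/(49*pi**2).
Hence a_7 = (2/3)·(-36/(49*pi**2)) = -24/(49*pi**2).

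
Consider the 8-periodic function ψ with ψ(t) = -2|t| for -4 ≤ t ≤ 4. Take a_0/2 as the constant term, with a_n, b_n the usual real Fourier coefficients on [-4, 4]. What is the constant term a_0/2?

a_0 = 1/4 ∫_{-4}^{4} ψ(t) dt = 1/4 · (-32) = -8.
So the constant term a_0/2 = -4.

-4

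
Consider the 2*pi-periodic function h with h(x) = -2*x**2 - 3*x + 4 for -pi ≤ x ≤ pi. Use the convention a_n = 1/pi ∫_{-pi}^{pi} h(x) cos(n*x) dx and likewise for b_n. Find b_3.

b_3 = 1/pi ∫_{-pi}^{pi} h(x) sin(3*x) dx.
Integrating by parts twice (tabular method), an antiderivative of (-2*x**2 - 3*x + 4) sin(3*x) is 2*x**2*cos(3*x)/3 - 4*x*sin(3*x)/9 + x*cos(3*x) - sin(3*x)/3 - 40*cos(3*x)/27; evaluating from -pi to pi: ∫_{-pi}^{pi} (-2*x**2 - 3*x + 4) sin(3*x) dx = (-2*pi**2/3 - pi + 40/27) - (-2*pi**2/3 + 40/27 + pi) = -2*pi.
Hence b_3 = (1/pi)·(-2*pi) = -2.

-2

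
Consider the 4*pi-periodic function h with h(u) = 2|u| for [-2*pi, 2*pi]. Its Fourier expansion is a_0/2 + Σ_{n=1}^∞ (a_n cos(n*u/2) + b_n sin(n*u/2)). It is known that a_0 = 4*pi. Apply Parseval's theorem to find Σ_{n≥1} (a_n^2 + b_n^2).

Parseval: a_0^2/2 + Σ_{n≥1} (a_n^2+b_n^2) = (1/(2*pi)) ∫_{-2*pi}^{2*pi} h(u)^2 du = 32*pi**2/3.
Subtract a_0^2/2 = 8*pi**2: Σ (a_n^2+b_n^2) = 8*pi**2/3.

8*pi**2/3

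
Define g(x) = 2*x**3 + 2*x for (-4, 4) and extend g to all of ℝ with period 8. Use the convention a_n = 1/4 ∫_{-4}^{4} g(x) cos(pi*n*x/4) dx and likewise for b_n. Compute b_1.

b_1 = 1/4 ∫_{-4}^{4} g(x) sin(pi*x/4) dx.
g is odd and sin(pi*x/4) is odd, so the integrand is even and b_1 = 1/2 ∫_0^{4} g(x) sin(pi*x/4) dx.
Integrating by parts three times (tabular method), an antiderivative of (2*x**3 + 2*x) sin(pi*x/4) is -8*x**3*cos(pi*x/4)/pi + 96*x**2*sin(pi*x/4)/pi**2 - 8*x*cos(pi*x/4)/pi + 768*x*cos(pi*x/4)/pi**3 - 3072*sin(pi*x/4)/pi**4 + 32*sin(pi*x/4)/pi**2; evaluating from 0 to 4: ∫_{0}^{4} (2*x**3 + 2*x) sin(pi*x/4) dx = (-3072/pi**3 + 544/pi) - (0) = -3072/pi**3 + 544/pi.
Hence b_1 = (1/2)·(-3072/pi**3 + 544/pi) = -1536/pi**3 + 272/pi.

-1536/pi**3 + 272/pi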